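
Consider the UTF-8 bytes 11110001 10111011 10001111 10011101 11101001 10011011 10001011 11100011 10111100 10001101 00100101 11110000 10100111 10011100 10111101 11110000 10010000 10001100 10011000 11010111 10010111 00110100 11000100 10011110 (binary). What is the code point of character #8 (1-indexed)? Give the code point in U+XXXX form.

Offset 0: leading byte 0xF1 = 11110001 → 4-byte char #1 = F1 BB 8F 9D.
Offset 4: leading byte 0xE9 = 11101001 → 3-byte char #2 = E9 9B 8B.
Offset 7: leading byte 0xE3 = 11100011 → 3-byte char #3 = E3 BC 8D.
Offset 10: leading byte 0x25 = 00100101 → 1-byte char #4 = 25.
Offset 11: leading byte 0xF0 = 11110000 → 4-byte char #5 = F0 A7 9C BD.
Offset 15: leading byte 0xF0 = 11110000 → 4-byte char #6 = F0 90 8C 98.
Offset 19: leading byte 0xD7 = 11010111 → 2-byte char #7 = D7 97.
Offset 21: leading byte 0x34 = 00110100 → 1-byte char #8 = 34.
Leading byte 0x34 = 00110100 matches 0xxxxxxx → 1-byte sequence.
Byte 1: 0x34 = 00110100, payload 0110100 (7 bits).
Concatenate: 0110100 = 0x34 (7 bits → U+0034).

U+0034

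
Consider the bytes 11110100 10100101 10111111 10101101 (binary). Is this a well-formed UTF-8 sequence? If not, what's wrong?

Leading byte 0xF4 = 11110100 → 4-byte form.
Payload = 0x125FED, which exceeds U+10FFFF, the maximum Unicode code point. (Leading bytes F5–FF, or F4 followed by ≥ 0x90, are invalid.)

invalid (encodes a value above U+10FFFF)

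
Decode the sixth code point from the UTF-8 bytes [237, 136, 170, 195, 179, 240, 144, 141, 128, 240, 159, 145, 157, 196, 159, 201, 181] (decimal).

U+0275

Offset 0: leading byte 0xED = 11101101 → 3-byte char #1 = ED 88 AA.
Offset 3: leading byte 0xC3 = 11000011 → 2-byte char #2 = C3 B3.
Offset 5: leading byte 0xF0 = 11110000 → 4-byte char #3 = F0 90 8D 80.
Offset 9: leading byte 0xF0 = 11110000 → 4-byte char #4 = F0 9F 91 9D.
Offset 13: leading byte 0xC4 = 11000100 → 2-byte char #5 = C4 9F.
Offset 15: leading byte 0xC9 = 11001001 → 2-byte char #6 = C9 B5.
Leading byte 0xC9 = 11001001 matches 110xxxxx → 2-byte sequence.
Byte 1: 0xC9 = 11001001, payload 01001 (5 bits).
Byte 2: 0xB5 = 10110101 (10xxxxxx ✓), payload 110101.
Concatenate: 01001110101 = 0x275 (11 bits → U+0275).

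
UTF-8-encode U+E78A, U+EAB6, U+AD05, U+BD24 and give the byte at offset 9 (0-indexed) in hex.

U+E78A → 3-byte form EE 9E 8A at offsets 0–2.
U+EAB6 → 3-byte form EE AA B6 at offsets 3–5.
U+AD05 → 3-byte form EA B4 85 at offsets 6–8.
U+BD24 → 3-byte form EB B4 A4 at offsets 9–11.
Offset 9 falls in char 4's range; it's byte 1 of EB B4 A4 = 0xEB.

0xEB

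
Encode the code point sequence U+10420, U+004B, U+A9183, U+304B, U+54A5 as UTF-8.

U+10420: 4-byte form → F0 90 90 A0.
U+004B: 1-byte form → 4B.
U+A9183: 4-byte form → F2 A9 86 83.
U+304B: 3-byte form → E3 81 8B.
U+54A5: 3-byte form → E5 92 A5.
Concatenated (15 bytes): F0 90 90 A0 4B F2 A9 86 83 E3 81 8B E5 92 A5.

F0 90 90 A0 4B F2 A9 86 83 E3 81 8B E5 92 A5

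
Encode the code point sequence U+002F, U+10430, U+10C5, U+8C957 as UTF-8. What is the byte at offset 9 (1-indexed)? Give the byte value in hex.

1-indexed offset 9 is 0-indexed offset 8.
U+002F → 1-byte form 2F at offsets 0–0.
U+10430 → 4-byte form F0 90 90 B0 at offsets 1–4.
U+10C5 → 3-byte form E1 83 85 at offsets 5–7.
U+8C957 → 4-byte form F2 8C A5 97 at offsets 8–11.
Offset 8 falls in char 4's range; it's byte 1 of F2 8C A5 97 = 0xF2.

0xF2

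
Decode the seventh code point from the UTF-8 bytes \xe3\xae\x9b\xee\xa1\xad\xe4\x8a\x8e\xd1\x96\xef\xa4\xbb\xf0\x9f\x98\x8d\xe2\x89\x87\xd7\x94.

U+2247

Offset 0: leading byte 0xE3 = 11100011 → 3-byte char #1 = E3 AE 9B.
Offset 3: leading byte 0xEE = 11101110 → 3-byte char #2 = EE A1 AD.
Offset 6: leading byte 0xE4 = 11100100 → 3-byte char #3 = E4 8A 8E.
Offset 9: leading byte 0xD1 = 11010001 → 2-byte char #4 = D1 96.
Offset 11: leading byte 0xEF = 11101111 → 3-byte char #5 = EF A4 BB.
Offset 14: leading byte 0xF0 = 11110000 → 4-byte char #6 = F0 9F 98 8D.
Offset 18: leading byte 0xE2 = 11100010 → 3-byte char #7 = E2 89 87.
Leading byte 0xE2 = 11100010 matches 1110xxxx → 3-byte sequence.
Byte 1: 0xE2 = 11100010, payload 0010 (4 bits).
Byte 2: 0x89 = 10001001 (10xxxxxx ✓), payload 001001.
Byte 3: 0x87 = 10000111 (10xxxxxx ✓), payload 000111.
Concatenate: 0010001001000111 = 0x2247 (16 bits → U+2247).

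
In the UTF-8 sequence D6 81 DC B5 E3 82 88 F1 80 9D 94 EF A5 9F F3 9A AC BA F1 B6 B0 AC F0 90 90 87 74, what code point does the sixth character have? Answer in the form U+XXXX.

Offset 0: leading byte 0xD6 = 11010110 → 2-byte char #1 = D6 81.
Offset 2: leading byte 0xDC = 11011100 → 2-byte char #2 = DC B5.
Offset 4: leading byte 0xE3 = 11100011 → 3-byte char #3 = E3 82 88.
Offset 7: leading byte 0xF1 = 11110001 → 4-byte char #4 = F1 80 9D 94.
Offset 11: leading byte 0xEF = 11101111 → 3-byte char #5 = EF A5 9F.
Offset 14: leading byte 0xF3 = 11110011 → 4-byte char #6 = F3 9A AC BA.
Leading byte 0xF3 = 11110011 matches 11110xxx → 4-byte sequence.
Byte 1: 0xF3 = 11110011, payload 011 (3 bits).
Byte 2: 0x9A = 10011010 (10xxxxxx ✓), payload 011010.
Byte 3: 0xAC = 10101100 (10xxxxxx ✓), payload 101100.
Byte 4: 0xBA = 10111010 (10xxxxxx ✓), payload 111010.
Concatenate: 011011010101100111010 = 0xDAB3A (21 bits → U+DAB3A).

U+DAB3A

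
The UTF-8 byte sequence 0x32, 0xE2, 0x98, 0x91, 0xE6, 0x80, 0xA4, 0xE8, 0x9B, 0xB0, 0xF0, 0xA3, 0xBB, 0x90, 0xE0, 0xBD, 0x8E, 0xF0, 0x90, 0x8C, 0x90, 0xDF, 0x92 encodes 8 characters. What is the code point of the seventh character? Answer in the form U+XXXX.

U+10310

Offset 0: leading byte 0x32 = 00110010 → 1-byte char #1 = 32.
Offset 1: leading byte 0xE2 = 11100010 → 3-byte char #2 = E2 98 91.
Offset 4: leading byte 0xE6 = 11100110 → 3-byte char #3 = E6 80 A4.
Offset 7: leading byte 0xE8 = 11101000 → 3-byte char #4 = E8 9B B0.
Offset 10: leading byte 0xF0 = 11110000 → 4-byte char #5 = F0 A3 BB 90.
Offset 14: leading byte 0xE0 = 11100000 → 3-byte char #6 = E0 BD 8E.
Offset 17: leading byte 0xF0 = 11110000 → 4-byte char #7 = F0 90 8C 90.
Leading byte 0xF0 = 11110000 matches 11110xxx → 4-byte sequence.
Byte 1: 0xF0 = 11110000, payload 000 (3 bits).
Byte 2: 0x90 = 10010000 (10xxxxxx ✓), payload 010000.
Byte 3: 0x8C = 10001100 (10xxxxxx ✓), payload 001100.
Byte 4: 0x90 = 10010000 (10xxxxxx ✓), payload 010000.
Concatenate: 000010000001100010000 = 0x10310 (21 bits → U+10310).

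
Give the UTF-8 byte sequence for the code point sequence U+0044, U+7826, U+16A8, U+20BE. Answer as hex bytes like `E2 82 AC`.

44 E7 A0 A6 E1 9A A8 E2 82 BE

U+0044: 1-byte form → 44.
U+7826: 3-byte form → E7 A0 A6.
U+16A8: 3-byte form → E1 9A A8.
U+20BE: 3-byte form → E2 82 BE.
Concatenated (10 bytes): 44 E7 A0 A6 E1 9A A8 E2 82 BE.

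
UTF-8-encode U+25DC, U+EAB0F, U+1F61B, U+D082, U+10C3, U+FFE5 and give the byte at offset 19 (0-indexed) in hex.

0xA5

U+25DC → 3-byte form E2 97 9C at offsets 0–2.
U+EAB0F → 4-byte form F3 AA AC 8F at offsets 3–6.
U+1F61B → 4-byte form F0 9F 98 9B at offsets 7–10.
U+D082 → 3-byte form ED 82 82 at offsets 11–13.
U+10C3 → 3-byte form E1 83 83 at offsets 14–16.
U+FFE5 → 3-byte form EF BF A5 at offsets 17–19.
Offset 19 falls in char 6's range; it's byte 3 of EF BF A5 = 0xA5.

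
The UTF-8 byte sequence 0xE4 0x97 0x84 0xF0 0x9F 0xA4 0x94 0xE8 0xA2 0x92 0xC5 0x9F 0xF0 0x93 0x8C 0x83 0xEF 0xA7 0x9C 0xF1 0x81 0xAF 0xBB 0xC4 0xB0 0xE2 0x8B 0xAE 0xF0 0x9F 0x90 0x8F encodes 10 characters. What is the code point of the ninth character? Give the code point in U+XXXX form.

U+22EE

Offset 0: leading byte 0xE4 = 11100100 → 3-byte char #1 = E4 97 84.
Offset 3: leading byte 0xF0 = 11110000 → 4-byte char #2 = F0 9F A4 94.
Offset 7: leading byte 0xE8 = 11101000 → 3-byte char #3 = E8 A2 92.
Offset 10: leading byte 0xC5 = 11000101 → 2-byte char #4 = C5 9F.
Offset 12: leading byte 0xF0 = 11110000 → 4-byte char #5 = F0 93 8C 83.
Offset 16: leading byte 0xEF = 11101111 → 3-byte char #6 = EF A7 9C.
Offset 19: leading byte 0xF1 = 11110001 → 4-byte char #7 = F1 81 AF BB.
Offset 23: leading byte 0xC4 = 11000100 → 2-byte char #8 = C4 B0.
Offset 25: leading byte 0xE2 = 11100010 → 3-byte char #9 = E2 8B AE.
Leading byte 0xE2 = 11100010 matches 1110xxxx → 3-byte sequence.
Byte 1: 0xE2 = 11100010, payload 0010 (4 bits).
Byte 2: 0x8B = 10001011 (10xxxxxx ✓), payload 001011.
Byte 3: 0xAE = 10101110 (10xxxxxx ✓), payload 101110.
Concatenate: 0010001011101110 = 0x22EE (16 bits → U+22EE).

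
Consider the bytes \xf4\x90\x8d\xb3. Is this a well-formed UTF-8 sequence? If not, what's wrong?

invalid (encodes a value above U+10FFFF)

Leading byte 0xF4 = 11110100 → 4-byte form.
Payload = 0x110373, which exceeds U+10FFFF, the maximum Unicode code point. (Leading bytes F5–FF, or F4 followed by ≥ 0x90, are invalid.)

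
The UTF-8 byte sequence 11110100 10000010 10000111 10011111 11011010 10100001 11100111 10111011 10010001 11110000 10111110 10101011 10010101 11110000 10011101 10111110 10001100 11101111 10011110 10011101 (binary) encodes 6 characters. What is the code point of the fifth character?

Offset 0: leading byte 0xF4 = 11110100 → 4-byte char #1 = F4 82 87 9F.
Offset 4: leading byte 0xDA = 11011010 → 2-byte char #2 = DA A1.
Offset 6: leading byte 0xE7 = 11100111 → 3-byte char #3 = E7 BB 91.
Offset 9: leading byte 0xF0 = 11110000 → 4-byte char #4 = F0 BE AB 95.
Offset 13: leading byte 0xF0 = 11110000 → 4-byte char #5 = F0 9D BE 8C.
Leading byte 0xF0 = 11110000 matches 11110xxx → 4-byte sequence.
Byte 1: 0xF0 = 11110000, payload 000 (3 bits).
Byte 2: 0x9D = 10011101 (10xxxxxx ✓), payload 011101.
Byte 3: 0xBE = 10111110 (10xxxxxx ✓), payload 111110.
Byte 4: 0x8C = 10001100 (10xxxxxx ✓), payload 001100.
Concatenate: 000011101111110001100 = 0x1DF8C (21 bits → U+1DF8C).

U+1DF8C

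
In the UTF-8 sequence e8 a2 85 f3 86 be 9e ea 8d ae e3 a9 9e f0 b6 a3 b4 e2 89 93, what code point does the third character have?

Offset 0: leading byte 0xE8 = 11101000 → 3-byte char #1 = E8 A2 85.
Offset 3: leading byte 0xF3 = 11110011 → 4-byte char #2 = F3 86 BE 9E.
Offset 7: leading byte 0xEA = 11101010 → 3-byte char #3 = EA 8D AE.
Leading byte 0xEA = 11101010 matches 1110xxxx → 3-byte sequence.
Byte 1: 0xEA = 11101010, payload 1010 (4 bits).
Byte 2: 0x8D = 10001101 (10xxxxxx ✓), payload 001101.
Byte 3: 0xAE = 10101110 (10xxxxxx ✓), payload 101110.
Concatenate: 1010001101101110 = 0xA36E (16 bits → U+A36E).

U+A36E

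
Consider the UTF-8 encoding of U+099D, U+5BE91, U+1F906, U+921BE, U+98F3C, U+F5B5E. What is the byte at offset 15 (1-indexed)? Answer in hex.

0xBE

1-indexed offset 15 is 0-indexed offset 14.
U+099D → 3-byte form E0 A6 9D at offsets 0–2.
U+5BE91 → 4-byte form F1 9B BA 91 at offsets 3–6.
U+1F906 → 4-byte form F0 9F A4 86 at offsets 7–10.
U+921BE → 4-byte form F2 92 86 BE at offsets 11–14.
Offset 14 falls in char 4's range; it's byte 4 of F2 92 86 BE = 0xBE.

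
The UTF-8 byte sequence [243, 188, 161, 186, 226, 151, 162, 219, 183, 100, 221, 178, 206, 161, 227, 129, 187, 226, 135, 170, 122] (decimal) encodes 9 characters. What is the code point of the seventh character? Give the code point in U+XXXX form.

U+307B

Offset 0: leading byte 0xF3 = 11110011 → 4-byte char #1 = F3 BC A1 BA.
Offset 4: leading byte 0xE2 = 11100010 → 3-byte char #2 = E2 97 A2.
Offset 7: leading byte 0xDB = 11011011 → 2-byte char #3 = DB B7.
Offset 9: leading byte 0x64 = 01100100 → 1-byte char #4 = 64.
Offset 10: leading byte 0xDD = 11011101 → 2-byte char #5 = DD B2.
Offset 12: leading byte 0xCE = 11001110 → 2-byte char #6 = CE A1.
Offset 14: leading byte 0xE3 = 11100011 → 3-byte char #7 = E3 81 BB.
Leading byte 0xE3 = 11100011 matches 1110xxxx → 3-byte sequence.
Byte 1: 0xE3 = 11100011, payload 0011 (4 bits).
Byte 2: 0x81 = 10000001 (10xxxxxx ✓), payload 000001.
Byte 3: 0xBB = 10111011 (10xxxxxx ✓), payload 111011.
Concatenate: 0011000001111011 = 0x307B (16 bits → U+307B).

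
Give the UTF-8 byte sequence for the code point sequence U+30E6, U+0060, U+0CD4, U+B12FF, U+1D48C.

U+30E6: 3-byte form → E3 83 A6.
U+0060: 1-byte form → 60.
U+0CD4: 3-byte form → E0 B3 94.
U+B12FF: 4-byte form → F2 B1 8B BF.
U+1D48C: 4-byte form → F0 9D 92 8C.
Concatenated (15 bytes): E3 83 A6 60 E0 B3 94 F2 B1 8B BF F0 9D 92 8C.

E3 83 A6 60 E0 B3 94 F2 B1 8B BF F0 9D 92 8C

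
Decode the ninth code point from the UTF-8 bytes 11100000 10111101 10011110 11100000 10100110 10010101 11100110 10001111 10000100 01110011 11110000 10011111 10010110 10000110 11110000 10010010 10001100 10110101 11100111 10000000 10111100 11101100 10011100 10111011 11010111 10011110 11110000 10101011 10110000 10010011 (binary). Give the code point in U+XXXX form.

Offset 0: leading byte 0xE0 = 11100000 → 3-byte char #1 = E0 BD 9E.
Offset 3: leading byte 0xE0 = 11100000 → 3-byte char #2 = E0 A6 95.
Offset 6: leading byte 0xE6 = 11100110 → 3-byte char #3 = E6 8F 84.
Offset 9: leading byte 0x73 = 01110011 → 1-byte char #4 = 73.
Offset 10: leading byte 0xF0 = 11110000 → 4-byte char #5 = F0 9F 96 86.
Offset 14: leading byte 0xF0 = 11110000 → 4-byte char #6 = F0 92 8C B5.
Offset 18: leading byte 0xE7 = 11100111 → 3-byte char #7 = E7 80 BC.
Offset 21: leading byte 0xEC = 11101100 → 3-byte char #8 = EC 9C BB.
Offset 24: leading byte 0xD7 = 11010111 → 2-byte char #9 = D7 9E.
Leading byte 0xD7 = 11010111 matches 110xxxxx → 2-byte sequence.
Byte 1: 0xD7 = 11010111, payload 10111 (5 bits).
Byte 2: 0x9E = 10011110 (10xxxxxx ✓), payload 011110.
Concatenate: 10111011110 = 0x5DE (11 bits → U+05DE).

U+05DE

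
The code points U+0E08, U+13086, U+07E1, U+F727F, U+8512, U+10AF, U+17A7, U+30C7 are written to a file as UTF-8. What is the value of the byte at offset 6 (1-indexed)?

1-indexed offset 6 is 0-indexed offset 5.
U+0E08 → 3-byte form E0 B8 88 at offsets 0–2.
U+13086 → 4-byte form F0 93 82 86 at offsets 3–6.
Offset 5 falls in char 2's range; it's byte 3 of F0 93 82 86 = 0x82.

0x82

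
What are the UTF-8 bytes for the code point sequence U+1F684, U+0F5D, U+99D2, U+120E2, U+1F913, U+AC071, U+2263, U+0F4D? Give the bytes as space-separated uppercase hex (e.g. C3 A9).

F0 9F 9A 84 E0 BD 9D E9 A7 92 F0 92 83 A2 F0 9F A4 93 F2 AC 81 B1 E2 89 A3 E0 BD 8D

U+1F684: 4-byte form → F0 9F 9A 84.
U+0F5D: 3-byte form → E0 BD 9D.
U+99D2: 3-byte form → E9 A7 92.
U+120E2: 4-byte form → F0 92 83 A2.
U+1F913: 4-byte form → F0 9F A4 93.
U+AC071: 4-byte form → F2 AC 81 B1.
U+2263: 3-byte form → E2 89 A3.
U+0F4D: 3-byte form → E0 BD 8D.
Concatenated (28 bytes): F0 9F 9A 84 E0 BD 9D E9 A7 92 F0 92 83 A2 F0 9F A4 93 F2 AC 81 B1 E2 89 A3 E0 BD 8D.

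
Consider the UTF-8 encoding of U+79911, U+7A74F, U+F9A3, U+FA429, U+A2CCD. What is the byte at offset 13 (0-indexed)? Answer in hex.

0x90

U+79911 → 4-byte form F1 B9 A4 91 at offsets 0–3.
U+7A74F → 4-byte form F1 BA 9D 8F at offsets 4–7.
U+F9A3 → 3-byte form EF A6 A3 at offsets 8–10.
U+FA429 → 4-byte form F3 BA 90 A9 at offsets 11–14.
Offset 13 falls in char 4's range; it's byte 3 of F3 BA 90 A9 = 0x90.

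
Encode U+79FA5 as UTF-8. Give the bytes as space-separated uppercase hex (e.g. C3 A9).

F1 B9 BE A5

U+79FA5 = 0x79FA5 = 499621 decimal. In range U+10000–U+10FFFF → 4-byte form: 11110xxx 10xxxxxx 10xxxxxx 10xxxxxx.
Binary (21 bits): 001111001111110100101.
Split 3+6+6+6: 001 | 111001 | 111110 | 100101.
Byte 1: 11110001 = 0xF1.
Byte 2: 10111001 = 0xB9.
Byte 3: 10111110 = 0xBE.
Byte 4: 10100101 = 0xA5.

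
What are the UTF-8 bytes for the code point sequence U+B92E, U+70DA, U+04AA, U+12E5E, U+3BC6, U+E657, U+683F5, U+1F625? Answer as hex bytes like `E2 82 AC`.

EB A4 AE E7 83 9A D2 AA F0 92 B9 9E E3 AF 86 EE 99 97 F1 A8 8F B5 F0 9F 98 A5

U+B92E: 3-byte form → EB A4 AE.
U+70DA: 3-byte form → E7 83 9A.
U+04AA: 2-byte form → D2 AA.
U+12E5E: 4-byte form → F0 92 B9 9E.
U+3BC6: 3-byte form → E3 AF 86.
U+E657: 3-byte form → EE 99 97.
U+683F5: 4-byte form → F1 A8 8F B5.
U+1F625: 4-byte form → F0 9F 98 A5.
Concatenated (26 bytes): EB A4 AE E7 83 9A D2 AA F0 92 B9 9E E3 AF 86 EE 99 97 F1 A8 8F B5 F0 9F 98 A5.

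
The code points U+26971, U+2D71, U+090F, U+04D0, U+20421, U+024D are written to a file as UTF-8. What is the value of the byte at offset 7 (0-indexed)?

U+26971 → 4-byte form F0 A6 A5 B1 at offsets 0–3.
U+2D71 → 3-byte form E2 B5 B1 at offsets 4–6.
U+090F → 3-byte form E0 A4 8F at offsets 7–9.
Offset 7 falls in char 3's range; it's byte 1 of E0 A4 8F = 0xE0.

0xE0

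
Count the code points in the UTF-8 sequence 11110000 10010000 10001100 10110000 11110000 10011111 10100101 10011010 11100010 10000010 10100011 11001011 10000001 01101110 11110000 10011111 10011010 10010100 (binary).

6

Byte at offset 0: 0xF0 = 11110000 → 4-byte char (#1). Advance 4.
Byte at offset 4: 0xF0 = 11110000 → 4-byte char (#2). Advance 4.
Byte at offset 8: 0xE2 = 11100010 → 3-byte char (#3). Advance 3.
Byte at offset 11: 0xCB = 11001011 → 2-byte char (#4). Advance 2.
Byte at offset 13: 0x6E = 01101110 → 1-byte char (#5). Advance 1.
Byte at offset 14: 0xF0 = 11110000 → 4-byte char (#6). Advance 4.
Reached end at offset 18 after 6 code points.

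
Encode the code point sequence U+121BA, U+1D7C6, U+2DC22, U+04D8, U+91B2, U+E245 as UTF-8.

U+121BA: 4-byte form → F0 92 86 BA.
U+1D7C6: 4-byte form → F0 9D 9F 86.
U+2DC22: 4-byte form → F0 AD B0 A2.
U+04D8: 2-byte form → D3 98.
U+91B2: 3-byte form → E9 86 B2.
U+E245: 3-byte form → EE 89 85.
Concatenated (20 bytes): F0 92 86 BA F0 9D 9F 86 F0 AD B0 A2 D3 98 E9 86 B2 EE 89 85.

F0 92 86 BA F0 9D 9F 86 F0 AD B0 A2 D3 98 E9 86 B2 EE 89 85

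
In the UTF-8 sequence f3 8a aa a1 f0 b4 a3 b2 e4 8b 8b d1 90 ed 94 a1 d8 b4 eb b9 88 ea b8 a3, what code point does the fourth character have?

Offset 0: leading byte 0xF3 = 11110011 → 4-byte char #1 = F3 8A AA A1.
Offset 4: leading byte 0xF0 = 11110000 → 4-byte char #2 = F0 B4 A3 B2.
Offset 8: leading byte 0xE4 = 11100100 → 3-byte char #3 = E4 8B 8B.
Offset 11: leading byte 0xD1 = 11010001 → 2-byte char #4 = D1 90.
Leading byte 0xD1 = 11010001 matches 110xxxxx → 2-byte sequence.
Byte 1: 0xD1 = 11010001, payload 10001 (5 bits).
Byte 2: 0x90 = 10010000 (10xxxxxx ✓), payload 010000.
Concatenate: 10001010000 = 0x450 (11 bits → U+0450).

U+0450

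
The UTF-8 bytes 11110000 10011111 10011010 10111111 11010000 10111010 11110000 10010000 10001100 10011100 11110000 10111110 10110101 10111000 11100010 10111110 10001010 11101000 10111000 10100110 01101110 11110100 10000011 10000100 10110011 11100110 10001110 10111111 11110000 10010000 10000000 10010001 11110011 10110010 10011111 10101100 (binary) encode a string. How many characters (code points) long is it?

11

Byte at offset 0: 0xF0 = 11110000 → 4-byte char (#1). Advance 4.
Byte at offset 4: 0xD0 = 11010000 → 2-byte char (#2). Advance 2.
Byte at offset 6: 0xF0 = 11110000 → 4-byte char (#3). Advance 4.
Byte at offset 10: 0xF0 = 11110000 → 4-byte char (#4). Advance 4.
Byte at offset 14: 0xE2 = 11100010 → 3-byte char (#5). Advance 3.
Byte at offset 17: 0xE8 = 11101000 → 3-byte char (#6). Advance 3.
Byte at offset 20: 0x6E = 01101110 → 1-byte char (#7). Advance 1.
Byte at offset 21: 0xF4 = 11110100 → 4-byte char (#8). Advance 4.
Byte at offset 25: 0xE6 = 11100110 → 3-byte char (#9). Advance 3.
Byte at offset 28: 0xF0 = 11110000 → 4-byte char (#10). Advance 4.
Byte at offset 32: 0xF3 = 11110011 → 4-byte char (#11). Advance 4.
Reached end at offset 36 after 11 code points.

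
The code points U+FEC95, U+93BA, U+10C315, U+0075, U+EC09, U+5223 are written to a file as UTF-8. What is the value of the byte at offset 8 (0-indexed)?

0x8C

U+FEC95 → 4-byte form F3 BE B2 95 at offsets 0–3.
U+93BA → 3-byte form E9 8E BA at offsets 4–6.
U+10C315 → 4-byte form F4 8C 8C 95 at offsets 7–10.
Offset 8 falls in char 3's range; it's byte 2 of F4 8C 8C 95 = 0x8C.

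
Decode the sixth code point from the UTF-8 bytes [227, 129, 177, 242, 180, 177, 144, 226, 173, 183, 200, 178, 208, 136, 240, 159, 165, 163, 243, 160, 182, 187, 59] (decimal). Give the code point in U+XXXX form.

Offset 0: leading byte 0xE3 = 11100011 → 3-byte char #1 = E3 81 B1.
Offset 3: leading byte 0xF2 = 11110010 → 4-byte char #2 = F2 B4 B1 90.
Offset 7: leading byte 0xE2 = 11100010 → 3-byte char #3 = E2 AD B7.
Offset 10: leading byte 0xC8 = 11001000 → 2-byte char #4 = C8 B2.
Offset 12: leading byte 0xD0 = 11010000 → 2-byte char #5 = D0 88.
Offset 14: leading byte 0xF0 = 11110000 → 4-byte char #6 = F0 9F A5 A3.
Leading byte 0xF0 = 11110000 matches 11110xxx → 4-byte sequence.
Byte 1: 0xF0 = 11110000, payload 000 (3 bits).
Byte 2: 0x9F = 10011111 (10xxxxxx ✓), payload 011111.
Byte 3: 0xA5 = 10100101 (10xxxxxx ✓), payload 100101.
Byte 4: 0xA3 = 10100011 (10xxxxxx ✓), payload 100011.
Concatenate: 000011111100101100011 = 0x1F963 (21 bits → U+1F963).

U+1F963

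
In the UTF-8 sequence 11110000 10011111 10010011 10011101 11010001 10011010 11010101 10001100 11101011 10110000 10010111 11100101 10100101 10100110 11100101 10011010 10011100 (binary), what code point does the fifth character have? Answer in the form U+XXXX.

U+5966

Offset 0: leading byte 0xF0 = 11110000 → 4-byte char #1 = F0 9F 93 9D.
Offset 4: leading byte 0xD1 = 11010001 → 2-byte char #2 = D1 9A.
Offset 6: leading byte 0xD5 = 11010101 → 2-byte char #3 = D5 8C.
Offset 8: leading byte 0xEB = 11101011 → 3-byte char #4 = EB B0 97.
Offset 11: leading byte 0xE5 = 11100101 → 3-byte char #5 = E5 A5 A6.
Leading byte 0xE5 = 11100101 matches 1110xxxx → 3-byte sequence.
Byte 1: 0xE5 = 11100101, payload 0101 (4 bits).
Byte 2: 0xA5 = 10100101 (10xxxxxx ✓), payload 100101.
Byte 3: 0xA6 = 10100110 (10xxxxxx ✓), payload 100110.
Concatenate: 0101100101100110 = 0x5966 (16 bits → U+5966).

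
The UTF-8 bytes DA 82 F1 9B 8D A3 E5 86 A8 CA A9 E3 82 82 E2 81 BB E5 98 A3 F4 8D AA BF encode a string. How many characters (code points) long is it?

Byte at offset 0: 0xDA = 11011010 → 2-byte char (#1). Advance 2.
Byte at offset 2: 0xF1 = 11110001 → 4-byte char (#2). Advance 4.
Byte at offset 6: 0xE5 = 11100101 → 3-byte char (#3). Advance 3.
Byte at offset 9: 0xCA = 11001010 → 2-byte char (#4). Advance 2.
Byte at offset 11: 0xE3 = 11100011 → 3-byte char (#5). Advance 3.
Byte at offset 14: 0xE2 = 11100010 → 3-byte char (#6). Advance 3.
Byte at offset 17: 0xE5 = 11100101 → 3-byte char (#7). Advance 3.
Byte at offset 20: 0xF4 = 11110100 → 4-byte char (#8). Advance 4.
Reached end at offset 24 after 8 code points.

8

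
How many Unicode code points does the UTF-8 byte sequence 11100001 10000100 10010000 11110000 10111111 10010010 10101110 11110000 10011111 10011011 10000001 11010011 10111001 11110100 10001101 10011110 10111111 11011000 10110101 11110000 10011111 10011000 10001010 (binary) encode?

7

Byte at offset 0: 0xE1 = 11100001 → 3-byte char (#1). Advance 3.
Byte at offset 3: 0xF0 = 11110000 → 4-byte char (#2). Advance 4.
Byte at offset 7: 0xF0 = 11110000 → 4-byte char (#3). Advance 4.
Byte at offset 11: 0xD3 = 11010011 → 2-byte char (#4). Advance 2.
Byte at offset 13: 0xF4 = 11110100 → 4-byte char (#5). Advance 4.
Byte at offset 17: 0xD8 = 11011000 → 2-byte char (#6). Advance 2.
Byte at offset 19: 0xF0 = 11110000 → 4-byte char (#7). Advance 4.
Reached end at offset 23 after 7 code points.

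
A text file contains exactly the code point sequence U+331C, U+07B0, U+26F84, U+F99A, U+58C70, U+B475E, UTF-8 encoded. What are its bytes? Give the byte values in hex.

E3 8C 9C DE B0 F0 A6 BE 84 EF A6 9A F1 98 B1 B0 F2 B4 9D 9E

U+331C: 3-byte form → E3 8C 9C.
U+07B0: 2-byte form → DE B0.
U+26F84: 4-byte form → F0 A6 BE 84.
U+F99A: 3-byte form → EF A6 9A.
U+58C70: 4-byte form → F1 98 B1 B0.
U+B475E: 4-byte form → F2 B4 9D 9E.
Concatenated (20 bytes): E3 8C 9C DE B0 F0 A6 BE 84 EF A6 9A F1 98 B1 B0 F2 B4 9D 9E.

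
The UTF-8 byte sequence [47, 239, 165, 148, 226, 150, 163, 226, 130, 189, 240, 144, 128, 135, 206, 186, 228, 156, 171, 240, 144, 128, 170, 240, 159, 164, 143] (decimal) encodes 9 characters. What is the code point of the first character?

Offset 0: leading byte 0x2F = 00101111 → 1-byte char #1 = 2F.
Leading byte 0x2F = 00101111 matches 0xxxxxxx → 1-byte sequence.
Byte 1: 0x2F = 00101111, payload 0101111 (7 bits).
Concatenate: 0101111 = 0x2F (7 bits → U+002F).

U+002F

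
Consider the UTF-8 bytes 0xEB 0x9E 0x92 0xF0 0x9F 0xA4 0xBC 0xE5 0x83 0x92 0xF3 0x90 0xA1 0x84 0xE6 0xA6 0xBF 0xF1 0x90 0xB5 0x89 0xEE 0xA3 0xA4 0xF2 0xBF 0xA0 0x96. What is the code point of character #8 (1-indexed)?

Offset 0: leading byte 0xEB = 11101011 → 3-byte char #1 = EB 9E 92.
Offset 3: leading byte 0xF0 = 11110000 → 4-byte char #2 = F0 9F A4 BC.
Offset 7: leading byte 0xE5 = 11100101 → 3-byte char #3 = E5 83 92.
Offset 10: leading byte 0xF3 = 11110011 → 4-byte char #4 = F3 90 A1 84.
Offset 14: leading byte 0xE6 = 11100110 → 3-byte char #5 = E6 A6 BF.
Offset 17: leading byte 0xF1 = 11110001 → 4-byte char #6 = F1 90 B5 89.
Offset 21: leading byte 0xEE = 11101110 → 3-byte char #7 = EE A3 A4.
Offset 24: leading byte 0xF2 = 11110010 → 4-byte char #8 = F2 BF A0 96.
Leading byte 0xF2 = 11110010 matches 11110xxx → 4-byte sequence.
Byte 1: 0xF2 = 11110010, payload 010 (3 bits).
Byte 2: 0xBF = 10111111 (10xxxxxx ✓), payload 111111.
Byte 3: 0xA0 = 10100000 (10xxxxxx ✓), payload 100000.
Byte 4: 0x96 = 10010110 (10xxxxxx ✓), payload 010110.
Concatenate: 010111111100000010110 = 0xBF816 (21 bits → U+BF816).

U+BF816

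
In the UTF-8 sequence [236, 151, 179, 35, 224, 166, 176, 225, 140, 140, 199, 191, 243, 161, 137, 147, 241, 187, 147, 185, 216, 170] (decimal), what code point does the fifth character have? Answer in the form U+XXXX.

U+01FF

Offset 0: leading byte 0xEC = 11101100 → 3-byte char #1 = EC 97 B3.
Offset 3: leading byte 0x23 = 00100011 → 1-byte char #2 = 23.
Offset 4: leading byte 0xE0 = 11100000 → 3-byte char #3 = E0 A6 B0.
Offset 7: leading byte 0xE1 = 11100001 → 3-byte char #4 = E1 8C 8C.
Offset 10: leading byte 0xC7 = 11000111 → 2-byte char #5 = C7 BF.
Leading byte 0xC7 = 11000111 matches 110xxxxx → 2-byte sequence.
Byte 1: 0xC7 = 11000111, payload 00111 (5 bits).
Byte 2: 0xBF = 10111111 (10xxxxxx ✓), payload 111111.
Concatenate: 00111111111 = 0x1FF (11 bits → U+01FF).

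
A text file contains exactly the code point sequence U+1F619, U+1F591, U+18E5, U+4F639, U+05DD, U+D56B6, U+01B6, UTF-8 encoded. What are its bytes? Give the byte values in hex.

F0 9F 98 99 F0 9F 96 91 E1 A3 A5 F1 8F 98 B9 D7 9D F3 95 9A B6 C6 B6

U+1F619: 4-byte form → F0 9F 98 99.
U+1F591: 4-byte form → F0 9F 96 91.
U+18E5: 3-byte form → E1 A3 A5.
U+4F639: 4-byte form → F1 8F 98 B9.
U+05DD: 2-byte form → D7 9D.
U+D56B6: 4-byte form → F3 95 9A B6.
U+01B6: 2-byte form → C6 B6.
Concatenated (23 bytes): F0 9F 98 99 F0 9F 96 91 E1 A3 A5 F1 8F 98 B9 D7 9D F3 95 9A B6 C6 B6.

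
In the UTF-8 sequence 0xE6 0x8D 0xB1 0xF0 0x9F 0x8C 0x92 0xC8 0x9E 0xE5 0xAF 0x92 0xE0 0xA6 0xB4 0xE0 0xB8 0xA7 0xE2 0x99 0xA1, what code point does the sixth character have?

Offset 0: leading byte 0xE6 = 11100110 → 3-byte char #1 = E6 8D B1.
Offset 3: leading byte 0xF0 = 11110000 → 4-byte char #2 = F0 9F 8C 92.
Offset 7: leading byte 0xC8 = 11001000 → 2-byte char #3 = C8 9E.
Offset 9: leading byte 0xE5 = 11100101 → 3-byte char #4 = E5 AF 92.
Offset 12: leading byte 0xE0 = 11100000 → 3-byte char #5 = E0 A6 B4.
Offset 15: leading byte 0xE0 = 11100000 → 3-byte char #6 = E0 B8 A7.
Leading byte 0xE0 = 11100000 matches 1110xxxx → 3-byte sequence.
Byte 1: 0xE0 = 11100000, payload 0000 (4 bits).
Byte 2: 0xB8 = 10111000 (10xxxxxx ✓), payload 111000.
Byte 3: 0xA7 = 10100111 (10xxxxxx ✓), payload 100111.
Concatenate: 0000111000100111 = 0xE27 (16 bits → U+0E27).

U+0E27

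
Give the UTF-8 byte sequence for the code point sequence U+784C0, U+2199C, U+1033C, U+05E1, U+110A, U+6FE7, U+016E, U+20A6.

U+784C0: 4-byte form → F1 B8 93 80.
U+2199C: 4-byte form → F0 A1 A6 9C.
U+1033C: 4-byte form → F0 90 8C BC.
U+05E1: 2-byte form → D7 A1.
U+110A: 3-byte form → E1 84 8A.
U+6FE7: 3-byte form → E6 BF A7.
U+016E: 2-byte form → C5 AE.
U+20A6: 3-byte form → E2 82 A6.
Concatenated (25 bytes): F1 B8 93 80 F0 A1 A6 9C F0 90 8C BC D7 A1 E1 84 8A E6 BF A7 C5 AE E2 82 A6.

F1 B8 93 80 F0 A1 A6 9C F0 90 8C BC D7 A1 E1 84 8A E6 BF A7 C5 AE E2 82 A6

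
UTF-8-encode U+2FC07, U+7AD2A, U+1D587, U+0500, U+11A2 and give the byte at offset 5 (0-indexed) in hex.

U+2FC07 → 4-byte form F0 AF B0 87 at offsets 0–3.
U+7AD2A → 4-byte form F1 BA B4 AA at offsets 4–7.
Offset 5 falls in char 2's range; it's byte 2 of F1 BA B4 AA = 0xBA.

0xBA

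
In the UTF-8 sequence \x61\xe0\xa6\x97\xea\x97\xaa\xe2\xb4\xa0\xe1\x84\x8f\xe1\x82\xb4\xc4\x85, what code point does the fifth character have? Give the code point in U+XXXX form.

U+110F

Offset 0: leading byte 0x61 = 01100001 → 1-byte char #1 = 61.
Offset 1: leading byte 0xE0 = 11100000 → 3-byte char #2 = E0 A6 97.
Offset 4: leading byte 0xEA = 11101010 → 3-byte char #3 = EA 97 AA.
Offset 7: leading byte 0xE2 = 11100010 → 3-byte char #4 = E2 B4 A0.
Offset 10: leading byte 0xE1 = 11100001 → 3-byte char #5 = E1 84 8F.
Leading byte 0xE1 = 11100001 matches 1110xxxx → 3-byte sequence.
Byte 1: 0xE1 = 11100001, payload 0001 (4 bits).
Byte 2: 0x84 = 10000100 (10xxxxxx ✓), payload 000100.
Byte 3: 0x8F = 10001111 (10xxxxxx ✓), payload 001111.
Concatenate: 0001000100001111 = 0x110F (16 bits → U+110F).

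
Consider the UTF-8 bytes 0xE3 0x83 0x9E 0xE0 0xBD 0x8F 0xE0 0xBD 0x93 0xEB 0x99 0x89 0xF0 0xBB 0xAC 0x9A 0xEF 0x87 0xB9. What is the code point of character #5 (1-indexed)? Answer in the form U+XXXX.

Offset 0: leading byte 0xE3 = 11100011 → 3-byte char #1 = E3 83 9E.
Offset 3: leading byte 0xE0 = 11100000 → 3-byte char #2 = E0 BD 8F.
Offset 6: leading byte 0xE0 = 11100000 → 3-byte char #3 = E0 BD 93.
Offset 9: leading byte 0xEB = 11101011 → 3-byte char #4 = EB 99 89.
Offset 12: leading byte 0xF0 = 11110000 → 4-byte char #5 = F0 BB AC 9A.
Leading byte 0xF0 = 11110000 matches 11110xxx → 4-byte sequence.
Byte 1: 0xF0 = 11110000, payload 000 (3 bits).
Byte 2: 0xBB = 10111011 (10xxxxxx ✓), payload 111011.
Byte 3: 0xAC = 10101100 (10xxxxxx ✓), payload 101100.
Byte 4: 0x9A = 10011010 (10xxxxxx ✓), payload 011010.
Concatenate: 000111011101100011010 = 0x3BB1A (21 bits → U+3BB1A).

U+3BB1A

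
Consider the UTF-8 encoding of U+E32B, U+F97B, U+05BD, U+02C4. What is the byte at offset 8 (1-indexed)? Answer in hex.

0xBD

1-indexed offset 8 is 0-indexed offset 7.
U+E32B → 3-byte form EE 8C AB at offsets 0–2.
U+F97B → 3-byte form EF A5 BB at offsets 3–5.
U+05BD → 2-byte form D6 BD at offsets 6–7.
Offset 7 falls in char 3's range; it's byte 2 of D6 BD = 0xBD.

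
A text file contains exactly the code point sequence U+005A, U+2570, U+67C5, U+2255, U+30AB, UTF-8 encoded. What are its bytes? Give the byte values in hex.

U+005A: 1-byte form → 5A.
U+2570: 3-byte form → E2 95 B0.
U+67C5: 3-byte form → E6 9F 85.
U+2255: 3-byte form → E2 89 95.
U+30AB: 3-byte form → E3 82 AB.
Concatenated (13 bytes): 5A E2 95 B0 E6 9F 85 E2 89 95 E3 82 AB.

5A E2 95 B0 E6 9F 85 E2 89 95 E3 82 AB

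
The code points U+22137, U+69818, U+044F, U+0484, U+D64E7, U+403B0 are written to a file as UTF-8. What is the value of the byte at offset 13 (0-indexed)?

U+22137 → 4-byte form F0 A2 84 B7 at offsets 0–3.
U+69818 → 4-byte form F1 A9 A0 98 at offsets 4–7.
U+044F → 2-byte form D1 8F at offsets 8–9.
U+0484 → 2-byte form D2 84 at offsets 10–11.
U+D64E7 → 4-byte form F3 96 93 A7 at offsets 12–15.
Offset 13 falls in char 5's range; it's byte 2 of F3 96 93 A7 = 0x96.

0x96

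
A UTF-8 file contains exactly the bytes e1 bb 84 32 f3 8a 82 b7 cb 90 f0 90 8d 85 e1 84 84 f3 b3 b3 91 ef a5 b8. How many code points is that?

Byte at offset 0: 0xE1 = 11100001 → 3-byte char (#1). Advance 3.
Byte at offset 3: 0x32 = 00110010 → 1-byte char (#2). Advance 1.
Byte at offset 4: 0xF3 = 11110011 → 4-byte char (#3). Advance 4.
Byte at offset 8: 0xCB = 11001011 → 2-byte char (#4). Advance 2.
Byte at offset 10: 0xF0 = 11110000 → 4-byte char (#5). Advance 4.
Byte at offset 14: 0xE1 = 11100001 → 3-byte char (#6). Advance 3.
Byte at offset 17: 0xF3 = 11110011 → 4-byte char (#7). Advance 4.
Byte at offset 21: 0xEF = 11101111 → 3-byte char (#8). Advance 3.
Reached end at offset 24 after 8 code points.

8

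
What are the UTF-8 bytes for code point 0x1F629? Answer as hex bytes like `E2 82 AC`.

U+1F629 = 0x1F629 = 128553 decimal. In range U+10000–U+10FFFF → 4-byte form: 11110xxx 10xxxxxx 10xxxxxx 10xxxxxx.
Binary (21 bits): 000011111011000101001.
Split 3+6+6+6: 000 | 011111 | 011000 | 101001.
Byte 1: 11110000 = 0xF0.
Byte 2: 10011111 = 0x9F.
Byte 3: 10011000 = 0x98.
Byte 4: 10101001 = 0xA9.

F0 9F 98 A9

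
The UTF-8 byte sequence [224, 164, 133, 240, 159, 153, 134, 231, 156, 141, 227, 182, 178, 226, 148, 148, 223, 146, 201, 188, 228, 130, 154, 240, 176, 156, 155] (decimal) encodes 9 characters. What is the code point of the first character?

Offset 0: leading byte 0xE0 = 11100000 → 3-byte char #1 = E0 A4 85.
Leading byte 0xE0 = 11100000 matches 1110xxxx → 3-byte sequence.
Byte 1: 0xE0 = 11100000, payload 0000 (4 bits).
Byte 2: 0xA4 = 10100100 (10xxxxxx ✓), payload 100100.
Byte 3: 0x85 = 10000101 (10xxxxxx ✓), payload 000101.
Concatenate: 0000100100000101 = 0x905 (16 bits → U+0905).

U+0905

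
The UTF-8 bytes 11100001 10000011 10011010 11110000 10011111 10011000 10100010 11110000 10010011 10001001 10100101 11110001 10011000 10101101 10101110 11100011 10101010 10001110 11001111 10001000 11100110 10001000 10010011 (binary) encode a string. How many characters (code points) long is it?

7

Byte at offset 0: 0xE1 = 11100001 → 3-byte char (#1). Advance 3.
Byte at offset 3: 0xF0 = 11110000 → 4-byte char (#2). Advance 4.
Byte at offset 7: 0xF0 = 11110000 → 4-byte char (#3). Advance 4.
Byte at offset 11: 0xF1 = 11110001 → 4-byte char (#4). Advance 4.
Byte at offset 15: 0xE3 = 11100011 → 3-byte char (#5). Advance 3.
Byte at offset 18: 0xCF = 11001111 → 2-byte char (#6). Advance 2.
Byte at offset 20: 0xE6 = 11100110 → 3-byte char (#7). Advance 3.
Reached end at offset 23 after 7 code points.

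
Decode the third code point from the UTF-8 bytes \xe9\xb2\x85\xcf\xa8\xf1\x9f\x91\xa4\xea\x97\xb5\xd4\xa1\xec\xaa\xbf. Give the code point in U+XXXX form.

U+5F464

Offset 0: leading byte 0xE9 = 11101001 → 3-byte char #1 = E9 B2 85.
Offset 3: leading byte 0xCF = 11001111 → 2-byte char #2 = CF A8.
Offset 5: leading byte 0xF1 = 11110001 → 4-byte char #3 = F1 9F 91 A4.
Leading byte 0xF1 = 11110001 matches 11110xxx → 4-byte sequence.
Byte 1: 0xF1 = 11110001, payload 001 (3 bits).
Byte 2: 0x9F = 10011111 (10xxxxxx ✓), payload 011111.
Byte 3: 0x91 = 10010001 (10xxxxxx ✓), payload 010001.
Byte 4: 0xA4 = 10100100 (10xxxxxx ✓), payload 100100.
Concatenate: 001011111010001100100 = 0x5F464 (21 bits → U+5F464).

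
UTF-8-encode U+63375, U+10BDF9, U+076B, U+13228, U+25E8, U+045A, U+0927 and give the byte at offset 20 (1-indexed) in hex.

0xE0

1-indexed offset 20 is 0-indexed offset 19.
U+63375 → 4-byte form F1 A3 8D B5 at offsets 0–3.
U+10BDF9 → 4-byte form F4 8B B7 B9 at offsets 4–7.
U+076B → 2-byte form DD AB at offsets 8–9.
U+13228 → 4-byte form F0 93 88 A8 at offsets 10–13.
U+25E8 → 3-byte form E2 97 A8 at offsets 14–16.
U+045A → 2-byte form D1 9A at offsets 17–18.
U+0927 → 3-byte form E0 A4 A7 at offsets 19–21.
Offset 19 falls in char 7's range; it's byte 1 of E0 A4 A7 = 0xE0.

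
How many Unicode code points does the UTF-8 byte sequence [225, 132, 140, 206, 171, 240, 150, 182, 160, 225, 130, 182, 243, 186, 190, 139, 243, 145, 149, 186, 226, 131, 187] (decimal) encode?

7

Byte at offset 0: 0xE1 = 11100001 → 3-byte char (#1). Advance 3.
Byte at offset 3: 0xCE = 11001110 → 2-byte char (#2). Advance 2.
Byte at offset 5: 0xF0 = 11110000 → 4-byte char (#3). Advance 4.
Byte at offset 9: 0xE1 = 11100001 → 3-byte char (#4). Advance 3.
Byte at offset 12: 0xF3 = 11110011 → 4-byte char (#5). Advance 4.
Byte at offset 16: 0xF3 = 11110011 → 4-byte char (#6). Advance 4.
Byte at offset 20: 0xE2 = 11100010 → 3-byte char (#7). Advance 3.
Reached end at offset 23 after 7 code points.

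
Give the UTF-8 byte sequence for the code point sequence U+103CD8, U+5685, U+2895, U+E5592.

F4 83 B3 98 E5 9A 85 E2 A2 95 F3 A5 96 92

U+103CD8: 4-byte form → F4 83 B3 98.
U+5685: 3-byte form → E5 9A 85.
U+2895: 3-byte form → E2 A2 95.
U+E5592: 4-byte form → F3 A5 96 92.
Concatenated (14 bytes): F4 83 B3 98 E5 9A 85 E2 A2 95 F3 A5 96 92.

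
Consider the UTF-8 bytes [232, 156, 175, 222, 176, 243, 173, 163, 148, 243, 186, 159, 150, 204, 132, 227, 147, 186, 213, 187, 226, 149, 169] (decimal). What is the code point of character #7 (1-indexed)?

Offset 0: leading byte 0xE8 = 11101000 → 3-byte char #1 = E8 9C AF.
Offset 3: leading byte 0xDE = 11011110 → 2-byte char #2 = DE B0.
Offset 5: leading byte 0xF3 = 11110011 → 4-byte char #3 = F3 AD A3 94.
Offset 9: leading byte 0xF3 = 11110011 → 4-byte char #4 = F3 BA 9F 96.
Offset 13: leading byte 0xCC = 11001100 → 2-byte char #5 = CC 84.
Offset 15: leading byte 0xE3 = 11100011 → 3-byte char #6 = E3 93 BA.
Offset 18: leading byte 0xD5 = 11010101 → 2-byte char #7 = D5 BB.
Leading byte 0xD5 = 11010101 matches 110xxxxx → 2-byte sequence.
Byte 1: 0xD5 = 11010101, payload 10101 (5 bits).
Byte 2: 0xBB = 10111011 (10xxxxxx ✓), payload 111011.
Concatenate: 10101111011 = 0x57B (11 bits → U+057B).

U+057B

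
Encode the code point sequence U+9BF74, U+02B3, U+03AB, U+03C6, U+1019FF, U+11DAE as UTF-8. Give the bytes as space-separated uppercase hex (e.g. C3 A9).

U+9BF74: 4-byte form → F2 9B BD B4.
U+02B3: 2-byte form → CA B3.
U+03AB: 2-byte form → CE AB.
U+03C6: 2-byte form → CF 86.
U+1019FF: 4-byte form → F4 81 A7 BF.
U+11DAE: 4-byte form → F0 91 B6 AE.
Concatenated (18 bytes): F2 9B BD B4 CA B3 CE AB CF 86 F4 81 A7 BF F0 91 B6 AE.

F2 9B BD B4 CA B3 CE AB CF 86 F4 81 A7 BF F0 91 B6 AE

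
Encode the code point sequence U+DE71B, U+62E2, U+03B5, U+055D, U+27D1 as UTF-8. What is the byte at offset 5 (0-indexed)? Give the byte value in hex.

0x8B

U+DE71B → 4-byte form F3 9E 9C 9B at offsets 0–3.
U+62E2 → 3-byte form E6 8B A2 at offsets 4–6.
Offset 5 falls in char 2's range; it's byte 2 of E6 8B A2 = 0x8B.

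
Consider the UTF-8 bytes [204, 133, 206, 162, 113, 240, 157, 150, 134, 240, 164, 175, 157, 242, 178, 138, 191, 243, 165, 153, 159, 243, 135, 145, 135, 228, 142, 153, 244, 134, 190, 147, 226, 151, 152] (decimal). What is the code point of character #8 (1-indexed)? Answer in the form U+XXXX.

Offset 0: leading byte 0xCC = 11001100 → 2-byte char #1 = CC 85.
Offset 2: leading byte 0xCE = 11001110 → 2-byte char #2 = CE A2.
Offset 4: leading byte 0x71 = 01110001 → 1-byte char #3 = 71.
Offset 5: leading byte 0xF0 = 11110000 → 4-byte char #4 = F0 9D 96 86.
Offset 9: leading byte 0xF0 = 11110000 → 4-byte char #5 = F0 A4 AF 9D.
Offset 13: leading byte 0xF2 = 11110010 → 4-byte char #6 = F2 B2 8A BF.
Offset 17: leading byte 0xF3 = 11110011 → 4-byte char #7 = F3 A5 99 9F.
Offset 21: leading byte 0xF3 = 11110011 → 4-byte char #8 = F3 87 91 87.
Leading byte 0xF3 = 11110011 matches 11110xxx → 4-byte sequence.
Byte 1: 0xF3 = 11110011, payload 011 (3 bits).
Byte 2: 0x87 = 10000111 (10xxxxxx ✓), payload 000111.
Byte 3: 0x91 = 10010001 (10xxxxxx ✓), payload 010001.
Byte 4: 0x87 = 10000111 (10xxxxxx ✓), payload 000111.
Concatenate: 011000111010001000111 = 0xC7447 (21 bits → U+C7447).

U+C7447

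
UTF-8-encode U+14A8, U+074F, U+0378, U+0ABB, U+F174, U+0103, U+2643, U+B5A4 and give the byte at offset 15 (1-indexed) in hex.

1-indexed offset 15 is 0-indexed offset 14.
U+14A8 → 3-byte form E1 92 A8 at offsets 0–2.
U+074F → 2-byte form DD 8F at offsets 3–4.
U+0378 → 2-byte form CD B8 at offsets 5–6.
U+0ABB → 3-byte form E0 AA BB at offsets 7–9.
U+F174 → 3-byte form EF 85 B4 at offsets 10–12.
U+0103 → 2-byte form C4 83 at offsets 13–14.
Offset 14 falls in char 6's range; it's byte 2 of C4 83 = 0x83.

0x83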